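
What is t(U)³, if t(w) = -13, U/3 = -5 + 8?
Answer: -2197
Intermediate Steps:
U = 9 (U = 3*(-5 + 8) = 3*3 = 9)
t(U)³ = (-13)³ = -2197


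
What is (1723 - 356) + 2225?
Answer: 3592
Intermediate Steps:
(1723 - 356) + 2225 = 1367 + 2225 = 3592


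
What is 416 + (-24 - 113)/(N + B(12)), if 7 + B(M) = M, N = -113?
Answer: 45065/108 ≈ 417.27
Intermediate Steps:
B(M) = -7 + M
416 + (-24 - 113)/(N + B(12)) = 416 + (-24 - 113)/(-113 + (-7 + 12)) = 416 - 137/(-113 + 5) = 416 - 137/(-108) = 416 - 137*(-1/108) = 416 + 137/108 = 45065/108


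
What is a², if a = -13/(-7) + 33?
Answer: 59536/49 ≈ 1215.0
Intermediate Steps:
a = 244/7 (a = -13*(-⅐) + 33 = 13/7 + 33 = 244/7 ≈ 34.857)
a² = (244/7)² = 59536/49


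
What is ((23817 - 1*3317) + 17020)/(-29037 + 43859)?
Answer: 18760/7411 ≈ 2.5314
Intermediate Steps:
((23817 - 1*3317) + 17020)/(-29037 + 43859) = ((23817 - 3317) + 17020)/14822 = (20500 + 17020)*(1/14822) = 37520*(1/14822) = 18760/7411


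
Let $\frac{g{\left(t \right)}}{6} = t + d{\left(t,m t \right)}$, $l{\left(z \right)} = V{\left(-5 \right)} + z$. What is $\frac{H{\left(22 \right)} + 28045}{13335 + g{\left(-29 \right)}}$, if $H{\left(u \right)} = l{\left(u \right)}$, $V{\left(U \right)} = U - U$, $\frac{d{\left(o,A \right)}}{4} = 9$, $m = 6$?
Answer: $\frac{2159}{1029} \approx 2.0982$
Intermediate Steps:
$d{\left(o,A \right)} = 36$ ($d{\left(o,A \right)} = 4 \cdot 9 = 36$)
$V{\left(U \right)} = 0$
$l{\left(z \right)} = z$ ($l{\left(z \right)} = 0 + z = z$)
$g{\left(t \right)} = 216 + 6 t$ ($g{\left(t \right)} = 6 \left(t + 36\right) = 6 \left(36 + t\right) = 216 + 6 t$)
$H{\left(u \right)} = u$
$\frac{H{\left(22 \right)} + 28045}{13335 + g{\left(-29 \right)}} = \frac{22 + 28045}{13335 + \left(216 + 6 \left(-29\right)\right)} = \frac{28067}{13335 + \left(216 - 174\right)} = \frac{28067}{13335 + 42} = \frac{28067}{13377} = 28067 \cdot \frac{1}{13377} = \frac{2159}{1029}$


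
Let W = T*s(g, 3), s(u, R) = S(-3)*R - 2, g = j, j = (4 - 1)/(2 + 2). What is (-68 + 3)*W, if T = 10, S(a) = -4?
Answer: 9100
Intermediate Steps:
j = 3/4 ≈ 0.75000
g = 3/4 ≈ 0.75000
s(u, R) = -2 - 4*R (s(u, R) = -4*R - 2 = -2 - 4*R)
W = -140 (W = 10*(-2 - 4*3) = 10*(-2 - 12) = 10*(-14) = -140)
(-68 + 3)*W = (-68 + 3)*(-140) = -65*(-140) = 9100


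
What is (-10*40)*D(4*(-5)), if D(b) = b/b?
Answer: -400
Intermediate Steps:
D(b) = 1
(-10*40)*D(4*(-5)) = -10*40*1 = -400*1 = -400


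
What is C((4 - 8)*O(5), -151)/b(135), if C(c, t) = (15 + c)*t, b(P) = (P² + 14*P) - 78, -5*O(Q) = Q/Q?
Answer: -11929/100185 ≈ -0.11907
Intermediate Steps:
O(Q) = -⅕ (O(Q) = -Q/(5*Q) = -⅕*1 = -⅕)
b(P) = -78 + P² + 14*P
C(c, t) = t*(15 + c)
C((4 - 8)*O(5), -151)/b(135) = (-151*(15 + (4 - 8)*(-⅕)))/(-78 + 135² + 14*135) = (-151*(15 - 4*(-⅕)))/(-78 + 18225 + 1890) = -151*(15 + ⅘)/20037 = -151*79/5*(1/20037) = -11929/5*1/20037 = -11929/100185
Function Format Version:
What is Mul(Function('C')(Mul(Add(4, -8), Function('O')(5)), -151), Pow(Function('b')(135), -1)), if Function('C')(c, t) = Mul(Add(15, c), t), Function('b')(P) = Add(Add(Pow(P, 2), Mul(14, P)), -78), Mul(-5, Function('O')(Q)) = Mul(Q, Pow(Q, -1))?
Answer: Rational(-11929, 100185) ≈ -0.11907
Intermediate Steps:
Function('O')(Q) = Rational(-1, 5) (Function('O')(Q) = Mul(Rational(-1, 5), Mul(Q, Pow(Q, -1))) = Mul(Rational(-1, 5), 1) = Rational(-1, 5))
Function('b')(P) = Add(-78, Pow(P, 2), Mul(14, P))
Function('C')(c, t) = Mul(t, Add(15, c))
Mul(Function('C')(Mul(Add(4, -8), Function('O')(5)), -151), Pow(Function('b')(135), -1)) = Mul(Mul(-151, Add(15, Mul(Add(4, -8), Rational(-1, 5)))), Pow(Add(-78, Pow(135, 2), Mul(14, 135)), -1)) = Mul(Mul(-151, Add(15, Mul(-4, Rational(-1, 5)))), Pow(Add(-78, 18225, 1890), -1)) = Mul(Mul(-151, Add(15, Rational(4, 5))), Pow(20037, -1)) = Mul(Mul(-151, Rational(79, 5)), Rational(1, 20037)) = Mul(Rational(-11929, 5), Rational(1, 20037)) = Rational(-11929, 100185)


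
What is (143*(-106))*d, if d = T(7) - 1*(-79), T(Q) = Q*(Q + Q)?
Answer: -2682966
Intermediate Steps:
T(Q) = 2*Q**2 (T(Q) = Q*(2*Q) = 2*Q**2)
d = 177 (d = 2*7**2 - 1*(-79) = 2*49 + 79 = 98 + 79 = 177)
(143*(-106))*d = (143*(-106))*177 = -15158*177 = -2682966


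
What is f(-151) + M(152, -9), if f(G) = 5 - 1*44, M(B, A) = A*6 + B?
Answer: 59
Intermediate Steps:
M(B, A) = B + 6*A (M(B, A) = 6*A + B = B + 6*A)
f(G) = -39 (f(G) = 5 - 44 = -39)
f(-151) + M(152, -9) = -39 + (152 + 6*(-9)) = -39 + (152 - 54) = -39 + 98 = 59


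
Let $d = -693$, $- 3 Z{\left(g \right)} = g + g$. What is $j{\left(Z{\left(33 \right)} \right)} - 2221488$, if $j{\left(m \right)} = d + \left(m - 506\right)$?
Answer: $-2222709$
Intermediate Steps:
$Z{\left(g \right)} = - \frac{2 g}{3}$ ($Z{\left(g \right)} = - \frac{g + g}{3} = - \frac{2 g}{3}$)
$j{\left(m \right)} = -1199 + m$ ($j{\left(m \right)} = -693 + \left(m - 506\right) = -693 + \left(-506 + m\right) = -1199 + m$)
$j{\left(Z{\left(33 \right)} \right)} - 2221488 = \left(-1199 - 22\right) - 2221488 = -1221 - 2221488 = -2222709$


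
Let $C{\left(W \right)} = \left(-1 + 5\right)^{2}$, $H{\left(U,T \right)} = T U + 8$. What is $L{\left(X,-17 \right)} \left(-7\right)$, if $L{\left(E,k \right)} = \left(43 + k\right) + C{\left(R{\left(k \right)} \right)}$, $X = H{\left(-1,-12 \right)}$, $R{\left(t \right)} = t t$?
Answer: $-294$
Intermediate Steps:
$R{\left(t \right)} = t^{2}$
$H{\left(U,T \right)} = 8 + T U$
$X = 20$ ($X = 8 - -12 = 8 + 12 = 20$)
$C{\left(W \right)} = 16$ ($C{\left(W \right)} = 4^{2} = 16$)
$L{\left(E,k \right)} = 59 + k$ ($L{\left(E,k \right)} = \left(43 + k\right) + 16 = 59 + k$)
$L{\left(X,-17 \right)} \left(-7\right) = \left(59 - 17\right) \left(-7\right) = 42 \left(-7\right) = -294$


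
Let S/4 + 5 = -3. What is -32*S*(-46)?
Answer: -47104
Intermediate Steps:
S = -32 (S = -20 + 4*(-3) = -20 - 12 = -32)
-32*S*(-46) = -32*(-32)*(-46) = 1024*(-46) = -47104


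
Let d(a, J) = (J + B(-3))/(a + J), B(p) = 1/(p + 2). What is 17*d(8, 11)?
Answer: 170/19 ≈ 8.9474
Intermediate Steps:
B(p) = 1/(2 + p)
d(a, J) = (-1 + J)/(J + a) (d(a, J) = (J + 1/(2 - 3))/(a + J) = (J + 1/(-1))/(J + a) = (J - 1)/(J + a) = (-1 + J)/(J + a))
17*d(8, 11) = 17*((-1 + 11)/(11 + 8)) = 17*(10/19) = 170/19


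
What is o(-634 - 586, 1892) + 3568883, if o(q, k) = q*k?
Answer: 1260643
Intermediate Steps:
o(q, k) = k*q
o(-634 - 586, 1892) + 3568883 = 1892*(-634 - 586) + 3568883 = 1892*(-1220) + 3568883 = -2308240 + 3568883 = 1260643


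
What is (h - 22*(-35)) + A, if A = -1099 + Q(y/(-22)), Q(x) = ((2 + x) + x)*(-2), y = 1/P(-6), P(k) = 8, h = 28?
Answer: -13419/44 ≈ -304.98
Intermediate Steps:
y = ⅛ (y = 1/8 = ⅛ ≈ 0.12500)
Q(x) = -4 - 4*x (Q(x) = (2 + 2*x)*(-2) = -4 - 4*x)
A = -48531/44 (A = -1099 + (-4 - 1/(2*(-22))) = -1099 + (-4 - (-1)/(2*22)) = -1099 + (-4 - 4*(-1/176)) = -1099 + (-4 + 1/44) = -1099 - 175/44 = -48531/44 ≈ -1103.0)
(h - 22*(-35)) + A = (28 - 22*(-35)) - 48531/44 = (28 + 770) - 48531/44 = 798 - 48531/44 = -13419/44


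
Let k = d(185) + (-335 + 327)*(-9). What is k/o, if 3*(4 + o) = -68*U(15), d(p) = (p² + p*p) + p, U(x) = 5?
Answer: -206121/352 ≈ -585.57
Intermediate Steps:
d(p) = p + 2*p² (d(p) = (p² + p²) + p = 2*p² + p = p + 2*p²)
o = -352/3 (o = -4 + (-68*5)/3 = -4 + (⅓)*(-340) = -4 - 340/3 = -352/3 ≈ -117.33)
k = 68707 (k = 185*(1 + 2*185) + (-335 + 327)*(-9) = 185*(1 + 370) - 8*(-9) = 185*371 + 72 = 68635 + 72 = 68707)
k/o = 68707/(-352/3) = 68707*(-3/352) = -206121/352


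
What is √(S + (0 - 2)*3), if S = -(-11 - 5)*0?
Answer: I*√6 ≈ 2.4495*I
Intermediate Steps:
S = 0 (S = -(-16)*0 = -1*0 = 0)
√(S + (0 - 2)*3) = √(0 + (0 - 2)*3) = √(0 - 2*3) = √(0 - 6) = √(-6) = I*√6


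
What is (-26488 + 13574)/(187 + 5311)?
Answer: -6457/2749 ≈ -2.3489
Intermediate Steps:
(-26488 + 13574)/(187 + 5311) = -12914/5498 = -12914*1/5498 = -6457/2749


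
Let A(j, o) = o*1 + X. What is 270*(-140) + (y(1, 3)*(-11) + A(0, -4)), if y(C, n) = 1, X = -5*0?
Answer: -37815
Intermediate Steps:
X = 0
A(j, o) = o (A(j, o) = o*1 + 0 = o + 0 = o)
270*(-140) + (y(1, 3)*(-11) + A(0, -4)) = 270*(-140) + (1*(-11) - 4) = -37800 + (-11 - 4) = -37800 - 15 = -37815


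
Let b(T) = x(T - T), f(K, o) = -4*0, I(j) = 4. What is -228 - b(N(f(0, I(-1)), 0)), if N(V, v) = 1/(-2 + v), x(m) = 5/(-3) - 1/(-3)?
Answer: -680/3 ≈ -226.67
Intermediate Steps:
f(K, o) = 0
x(m) = -4/3 (x(m) = 5*(-1/3) - 1*(-1/3) = -5/3 + 1/3 = -4/3)
b(T) = -4/3
-228 - b(N(f(0, I(-1)), 0)) = -228 - 1*(-4/3) = -228 + 4/3 = -680/3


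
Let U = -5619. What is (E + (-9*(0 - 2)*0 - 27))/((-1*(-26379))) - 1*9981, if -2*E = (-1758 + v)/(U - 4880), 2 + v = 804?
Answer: -2764269384652/276953121 ≈ -9981.0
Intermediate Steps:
v = 802 (v = -2 + 804 = 802)
E = -478/10499 (E = -(-1758 + 802)/(2*(-5619 - 4880)) = -(-478)/(-10499) = -(-478)*(-1)/10499 = -½*956/10499 = -478/10499 ≈ -0.045528)
(E + (-9*(0 - 2)*0 - 27))/((-1*(-26379))) - 1*9981 = (-478/10499 + (-9*(0 - 2)*0 - 27))/((-1*(-26379))) - 1*9981 = (-478/10499 + (-(-18)*0 - 27))/26379 - 9981 = (-478/10499 + (-9*0 - 27))*(1/26379) - 9981 = (-478/10499 + (0 - 27))*(1/26379) - 9981 = (-478/10499 - 27)*(1/26379) - 9981 = -283951/10499*1/26379 - 9981 = -283951/276953121 - 9981 = -2764269384652/276953121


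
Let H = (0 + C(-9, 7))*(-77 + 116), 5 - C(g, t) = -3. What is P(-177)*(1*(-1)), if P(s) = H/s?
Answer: 104/59 ≈ 1.7627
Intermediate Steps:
C(g, t) = 8 (C(g, t) = 5 - 1*(-3) = 5 + 3 = 8)
H = 312 (H = (0 + 8)*(-77 + 116) = 8*39 = 312)
P(s) = 312/s
P(-177)*(1*(-1)) = (312/(-177))*(1*(-1)) = (312*(-1/177))*(-1) = -104/59*(-1) = 104/59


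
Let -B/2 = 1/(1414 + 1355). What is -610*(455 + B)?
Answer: -768534730/2769 ≈ -2.7755e+5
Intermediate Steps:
B = -2/2769 (B = -2/(1414 + 1355) = -2/2769 ≈ -0.00072228)
-610*(455 + B) = -610*(455 - 2/2769) = -610*1259893/2769 = -768534730/2769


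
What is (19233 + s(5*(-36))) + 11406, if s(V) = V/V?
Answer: 30640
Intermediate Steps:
s(V) = 1
(19233 + s(5*(-36))) + 11406 = (19233 + 1) + 11406 = 19234 + 11406 = 30640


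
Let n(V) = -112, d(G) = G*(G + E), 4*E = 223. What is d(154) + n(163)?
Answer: 64379/2 ≈ 32190.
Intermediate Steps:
E = 223/4 (E = (¼)*223 = 223/4 ≈ 55.750)
d(G) = G*(223/4 + G) (d(G) = G*(G + 223/4) = G*(223/4 + G))
d(154) + n(163) = (¼)*154*(223 + 4*154) - 112 = (¼)*154*(223 + 616) - 112 = (¼)*154*839 - 112 = 64603/2 - 112 = 64379/2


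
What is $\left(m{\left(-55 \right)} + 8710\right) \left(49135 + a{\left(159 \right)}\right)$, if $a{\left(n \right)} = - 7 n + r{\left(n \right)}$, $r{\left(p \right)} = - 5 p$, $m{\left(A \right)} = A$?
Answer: $408749685$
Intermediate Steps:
$a{\left(n \right)} = - 12 n$ ($a{\left(n \right)} = - 7 n - 5 n = - 12 n$)
$\left(m{\left(-55 \right)} + 8710\right) \left(49135 + a{\left(159 \right)}\right) = \left(-55 + 8710\right) \left(49135 - 1908\right) = 8655 \left(49135 - 1908\right) = 8655 \cdot 47227 = 408749685$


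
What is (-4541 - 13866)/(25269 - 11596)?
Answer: -18407/13673 ≈ -1.3462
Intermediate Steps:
(-4541 - 13866)/(25269 - 11596) = -18407/13673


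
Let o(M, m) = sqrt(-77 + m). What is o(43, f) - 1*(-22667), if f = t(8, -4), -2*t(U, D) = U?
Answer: 22667 + 9*I ≈ 22667.0 + 9.0*I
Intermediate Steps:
t(U, D) = -U/2
f = -4 (f = -1/2*8 = -4)
o(43, f) - 1*(-22667) = sqrt(-77 - 4) - 1*(-22667) = sqrt(-81) + 22667 = 9*I + 22667 = 22667 + 9*I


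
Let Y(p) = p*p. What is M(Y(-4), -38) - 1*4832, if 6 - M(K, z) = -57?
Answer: -4769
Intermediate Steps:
Y(p) = p²
M(K, z) = 63 (M(K, z) = 6 - 1*(-57) = 6 + 57 = 63)
M(Y(-4), -38) - 1*4832 = 63 - 1*4832 = 63 - 4832 = -4769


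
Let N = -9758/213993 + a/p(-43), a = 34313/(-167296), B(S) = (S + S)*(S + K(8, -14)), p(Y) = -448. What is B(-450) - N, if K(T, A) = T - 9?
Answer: 6510018729786664655/16038477471744 ≈ 4.0590e+5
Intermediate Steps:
K(T, A) = -9 + T
B(S) = 2*S*(-1 + S) (B(S) = (S + S)*(S + (-9 + 8)) = (2*S)*(S - 1) = (2*S)*(-1 + S) = 2*S*(-1 + S))
a = -34313/167296 (a = 34313*(-1/167296) = -34313/167296 ≈ -0.20510)
N = -724005775055/16038477471744 (N = -9758/213993 - 34313/167296/(-448) = -9758*1/213993 - 34313/167296*(-1/448) = -9758/213993 + 34313/74948608 = -724005775055/16038477471744 ≈ -0.045142)
B(-450) - N = 2*(-450)*(-1 - 450) - 1*(-724005775055/16038477471744) = 2*(-450)*(-451) + 724005775055/16038477471744 = 405900 + 724005775055/16038477471744 = 6510018729786664655/16038477471744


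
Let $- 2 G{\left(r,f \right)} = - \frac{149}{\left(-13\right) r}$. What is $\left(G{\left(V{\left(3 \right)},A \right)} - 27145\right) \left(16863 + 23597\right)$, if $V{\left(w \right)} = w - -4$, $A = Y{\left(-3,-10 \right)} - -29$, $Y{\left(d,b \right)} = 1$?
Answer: $- \frac{14278157710}{13} \approx -1.0983 \cdot 10^{9}$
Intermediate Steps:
$A = 30$ ($A = 1 - -29 = 1 + 29 = 30$)
$V{\left(w \right)} = 4 + w$ ($V{\left(w \right)} = w + 4 = 4 + w$)
$G{\left(r,f \right)} = - \frac{149}{26 r}$ ($G{\left(r,f \right)} = - \frac{\left(-149\right) \frac{1}{\left(-13\right) r}}{2} = - \frac{\left(-149\right) \left(- \frac{1}{13 r}\right)}{2} = - \frac{\frac{149}{13} \frac{1}{r}}{2} = - \frac{149}{26 r}$)
$\left(G{\left(V{\left(3 \right)},A \right)} - 27145\right) \left(16863 + 23597\right) = \left(- \frac{149}{26 \left(4 + 3\right)} - 27145\right) \left(16863 + 23597\right) = \left(- \frac{149}{26 \cdot 7} - 27145\right) 40460 = \left(\left(- \frac{149}{26}\right) \frac{1}{7} - 27145\right) 40460 = \left(- \frac{149}{182} - 27145\right) 40460 = \left(- \frac{4940539}{182}\right) 40460 = - \frac{14278157710}{13}$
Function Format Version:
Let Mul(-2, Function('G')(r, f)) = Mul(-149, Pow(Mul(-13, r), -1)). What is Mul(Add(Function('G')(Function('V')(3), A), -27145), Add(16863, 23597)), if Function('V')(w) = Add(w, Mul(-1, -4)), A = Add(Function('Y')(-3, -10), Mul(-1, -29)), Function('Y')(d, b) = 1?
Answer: Rational(-14278157710, 13) ≈ -1.0983e+9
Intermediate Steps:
A = 30 (A = Add(1, Mul(-1, -29)) = Add(1, 29) = 30)
Function('V')(w) = Add(4, w) (Function('V')(w) = Add(w, 4) = Add(4, w))
Function('G')(r, f) = Mul(Rational(-149, 26), Pow(r, -1)) (Function('G')(r, f) = Mul(Rational(-1, 2), Mul(-149, Pow(Mul(-13, r), -1))) = Mul(Rational(-1, 2), Mul(-149, Mul(Rational(-1, 13), Pow(r, -1)))) = Mul(Rational(-1, 2), Mul(Rational(149, 13), Pow(r, -1))) = Mul(Rational(-149, 26), Pow(r, -1)))
Mul(Add(Function('G')(Function('V')(3), A), -27145), Add(16863, 23597)) = Mul(Add(Mul(Rational(-149, 26), Pow(Add(4, 3), -1)), -27145), Add(16863, 23597)) = Mul(Add(Mul(Rational(-149, 26), Pow(7, -1)), -27145), 40460) = Mul(Add(Mul(Rational(-149, 26), Rational(1, 7)), -27145), 40460) = Mul(Add(Rational(-149, 182), -27145), 40460) = Mul(Rational(-4940539, 182), 40460) = Rational(-14278157710, 13)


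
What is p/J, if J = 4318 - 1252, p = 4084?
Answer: 2042/1533 ≈ 1.3320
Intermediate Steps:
J = 3066
p/J = 4084/3066 = 4084*(1/3066) = 2042/1533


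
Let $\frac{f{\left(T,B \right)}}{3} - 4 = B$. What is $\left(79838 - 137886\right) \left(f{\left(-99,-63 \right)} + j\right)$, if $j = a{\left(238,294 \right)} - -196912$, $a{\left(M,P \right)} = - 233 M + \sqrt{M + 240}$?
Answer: $-8201079488 - 58048 \sqrt{478} \approx -8.2023 \cdot 10^{9}$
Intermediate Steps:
$f{\left(T,B \right)} = 12 + 3 B$
$a{\left(M,P \right)} = \sqrt{240 + M} - 233 M$ ($a{\left(M,P \right)} = - 233 M + \sqrt{240 + M} = \sqrt{240 + M} - 233 M$)
$j = 141458 + \sqrt{478}$ ($j = \left(\sqrt{240 + 238} - 55454\right) - -196912 = \left(\sqrt{478} - 55454\right) + 196912 = \left(-55454 + \sqrt{478}\right) + 196912 = 141458 + \sqrt{478} \approx 1.4148 \cdot 10^{5}$)
$\left(79838 - 137886\right) \left(f{\left(-99,-63 \right)} + j\right) = \left(79838 - 137886\right) \left(\left(12 + 3 \left(-63\right)\right) + \left(141458 + \sqrt{478}\right)\right) = - 58048 \left(\left(12 - 189\right) + \left(141458 + \sqrt{478}\right)\right) = - 58048 \left(-177 + \left(141458 + \sqrt{478}\right)\right) = - 58048 \left(141281 + \sqrt{478}\right) = -8201079488 - 58048 \sqrt{478}$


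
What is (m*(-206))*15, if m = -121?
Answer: 373890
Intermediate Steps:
(m*(-206))*15 = -121*(-206)*15 = 24926*15 = 373890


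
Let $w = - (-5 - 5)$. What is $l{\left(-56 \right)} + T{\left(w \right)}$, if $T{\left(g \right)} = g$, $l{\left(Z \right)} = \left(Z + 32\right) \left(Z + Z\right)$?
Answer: $2698$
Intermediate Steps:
$l{\left(Z \right)} = 2 Z \left(32 + Z\right)$ ($l{\left(Z \right)} = \left(32 + Z\right) 2 Z = 2 Z \left(32 + Z\right)$)
$w = 10$ ($w = \left(-1\right) \left(-10\right) = 10$)
$l{\left(-56 \right)} + T{\left(w \right)} = 2 \left(-56\right) \left(32 - 56\right) + 10 = 2 \left(-56\right) \left(-24\right) + 10 = 2688 + 10 = 2698$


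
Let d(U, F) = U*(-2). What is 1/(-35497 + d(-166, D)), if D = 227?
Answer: -1/35165 ≈ -2.8437e-5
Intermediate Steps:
d(U, F) = -2*U
1/(-35497 + d(-166, D)) = 1/(-35497 - 2*(-166)) = 1/(-35497 + 332) = 1/(-35165) = -1/35165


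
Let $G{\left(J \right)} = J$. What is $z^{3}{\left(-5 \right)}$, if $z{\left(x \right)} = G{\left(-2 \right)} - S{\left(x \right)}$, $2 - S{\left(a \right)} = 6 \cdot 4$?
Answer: $8000$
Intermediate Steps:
$S{\left(a \right)} = -22$ ($S{\left(a \right)} = 2 - 6 \cdot 4 = 2 - 24 = -22$)
$z{\left(x \right)} = 20$ ($z{\left(x \right)} = -2 - -22 = -2 + 22 = 20$)
$z^{3}{\left(-5 \right)} = 20^{3} = 8000$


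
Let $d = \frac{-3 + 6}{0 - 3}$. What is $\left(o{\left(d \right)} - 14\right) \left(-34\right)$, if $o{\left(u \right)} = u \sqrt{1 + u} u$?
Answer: $476$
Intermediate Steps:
$d = -1$ ($d = \frac{3}{-3} = 3 \left(- \frac{1}{3}\right) = -1$)
$o{\left(u \right)} = u^{2} \sqrt{1 + u}$
$\left(o{\left(d \right)} - 14\right) \left(-34\right) = \left(\left(-1\right)^{2} \sqrt{1 - 1} - 14\right) \left(-34\right) = \left(1 \sqrt{0} - 14\right) \left(-34\right) = \left(1 \cdot 0 - 14\right) \left(-34\right) = \left(0 - 14\right) \left(-34\right) = \left(-14\right) \left(-34\right) = 476$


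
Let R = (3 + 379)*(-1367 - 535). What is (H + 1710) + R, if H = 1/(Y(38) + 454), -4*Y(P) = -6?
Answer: -660341992/911 ≈ -7.2485e+5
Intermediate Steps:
Y(P) = 3/2 (Y(P) = -¼*(-6) = 3/2)
R = -726564 (R = 382*(-1902) = -726564)
H = 2/911 (H = 1/(3/2 + 454) = 1/(911/2) = 2/911 ≈ 0.0021954)
(H + 1710) + R = (2/911 + 1710) - 726564 = 1557812/911 - 726564 = -660341992/911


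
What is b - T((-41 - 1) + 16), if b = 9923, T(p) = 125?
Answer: 9798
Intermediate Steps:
b - T((-41 - 1) + 16) = 9923 - 1*125 = 9923 - 125 = 9798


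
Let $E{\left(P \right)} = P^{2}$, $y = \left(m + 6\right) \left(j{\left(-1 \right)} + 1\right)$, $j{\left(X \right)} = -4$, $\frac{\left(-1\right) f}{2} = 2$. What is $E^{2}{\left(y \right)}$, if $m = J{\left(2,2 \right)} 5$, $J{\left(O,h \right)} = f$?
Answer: $3111696$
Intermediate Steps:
$f = -4$ ($f = \left(-2\right) 2 = -4$)
$J{\left(O,h \right)} = -4$
$m = -20$ ($m = \left(-4\right) 5 = -20$)
$y = 42$ ($y = \left(-20 + 6\right) \left(-4 + 1\right) = \left(-14\right) \left(-3\right) = 42$)
$E^{2}{\left(y \right)} = \left(42^{2}\right)^{2} = 1764^{2} = 3111696$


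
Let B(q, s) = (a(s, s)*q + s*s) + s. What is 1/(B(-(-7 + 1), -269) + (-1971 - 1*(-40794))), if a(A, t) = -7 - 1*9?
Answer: 1/110819 ≈ 9.0237e-6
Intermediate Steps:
a(A, t) = -16 (a(A, t) = -7 - 9 = -16)
B(q, s) = s + s**2 - 16*q (B(q, s) = (-16*q + s*s) + s = (-16*q + s**2) + s = (s**2 - 16*q) + s = s + s**2 - 16*q)
1/(B(-(-7 + 1), -269) + (-1971 - 1*(-40794))) = 1/((-269 + (-269)**2 - (-16)*(-7 + 1)) + (-1971 - 1*(-40794))) = 1/((-269 + 72361 - (-16)*(-6)) + (-1971 + 40794)) = 1/((-269 + 72361 - 16*6) + 38823) = 1/((-269 + 72361 - 96) + 38823) = 1/(71996 + 38823) = 1/110819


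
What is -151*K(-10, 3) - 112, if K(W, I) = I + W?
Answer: 945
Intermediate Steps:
-151*K(-10, 3) - 112 = -151*(3 - 10) - 112 = -151*(-7) - 112 = 1057 - 112 = 945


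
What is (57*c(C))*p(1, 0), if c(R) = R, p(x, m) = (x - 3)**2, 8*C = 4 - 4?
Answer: 0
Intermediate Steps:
C = 0 (C = (4 - 4)/8 = (1/8)*0 = 0)
p(x, m) = (-3 + x)**2
(57*c(C))*p(1, 0) = (57*0)*(-3 + 1)**2 = 0*(-2)**2 = 0*4 = 0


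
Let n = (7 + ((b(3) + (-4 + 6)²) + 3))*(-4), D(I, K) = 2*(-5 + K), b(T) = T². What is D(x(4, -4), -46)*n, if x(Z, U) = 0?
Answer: 9384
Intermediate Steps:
D(I, K) = -10 + 2*K
n = -92 (n = (7 + ((3² + (-4 + 6)²) + 3))*(-4) = (7 + ((9 + 2²) + 3))*(-4) = (7 + ((9 + 4) + 3))*(-4) = (7 + (13 + 3))*(-4) = (7 + 16)*(-4) = 23*(-4) = -92)
D(x(4, -4), -46)*n = (-10 + 2*(-46))*(-92) = (-10 - 92)*(-92) = -102*(-92) = 9384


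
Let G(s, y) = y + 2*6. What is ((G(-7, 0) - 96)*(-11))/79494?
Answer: 154/13249 ≈ 0.011624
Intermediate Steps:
G(s, y) = 12 + y (G(s, y) = y + 12 = 12 + y)
((G(-7, 0) - 96)*(-11))/79494 = (((12 + 0) - 96)*(-11))/79494 = ((12 - 96)*(-11))*(1/79494) = -84*(-11)*(1/79494) = 924*(1/79494) = 154/13249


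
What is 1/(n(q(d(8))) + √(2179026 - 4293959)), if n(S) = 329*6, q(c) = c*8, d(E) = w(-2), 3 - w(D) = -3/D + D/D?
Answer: 1974/6011609 - I*√2114933/6011609 ≈ 0.00032836 - 0.00024191*I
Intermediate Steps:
w(D) = 2 + 3/D (w(D) = 3 - (-3/D + D/D) = 3 - (-3/D + 1) = 3 - (1 - 3/D) = 3 + (-1 + 3/D) = 2 + 3/D)
d(E) = ½ (d(E) = 2 + 3/(-2) = 2 + 3*(-½) = 2 - 3/2 = ½)
q(c) = 8*c
n(S) = 1974
1/(n(q(d(8))) + √(2179026 - 4293959)) = 1/(1974 + √(2179026 - 4293959)) = 1/(1974 + √(-2114933)) = 1/(1974 + I*√2114933)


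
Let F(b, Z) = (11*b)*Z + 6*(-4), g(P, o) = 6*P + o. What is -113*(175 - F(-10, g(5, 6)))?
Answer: -469967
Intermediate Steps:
g(P, o) = o + 6*P
F(b, Z) = -24 + 11*Z*b (F(b, Z) = 11*Z*b - 24 = -24 + 11*Z*b)
-113*(175 - F(-10, g(5, 6))) = -113*(175 - (-24 + 11*(6 + 6*5)*(-10))) = -113*(175 - (-24 + 11*(6 + 30)*(-10))) = -113*(175 - (-24 + 11*36*(-10))) = -113*(175 - (-24 - 3960)) = -113*(175 - 1*(-3984)) = -113*(175 + 3984) = -113*4159 = -469967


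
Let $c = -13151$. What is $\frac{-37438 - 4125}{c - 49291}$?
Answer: $\frac{41563}{62442} \approx 0.66563$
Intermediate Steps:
$\frac{-37438 - 4125}{c - 49291} = \frac{-37438 - 4125}{-13151 - 49291} = - \frac{41563}{-62442} = \left(-41563\right) \left(- \frac{1}{62442}\right) = \frac{41563}{62442}$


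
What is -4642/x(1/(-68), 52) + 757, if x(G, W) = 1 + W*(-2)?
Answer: 82613/103 ≈ 802.07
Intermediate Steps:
x(G, W) = 1 - 2*W
-4642/x(1/(-68), 52) + 757 = -4642/(1 - 2*52) + 757 = -4642/(1 - 104) + 757 = -4642/(-103) + 757 = -4642*(-1/103) + 757 = 4642/103 + 757 = 82613/103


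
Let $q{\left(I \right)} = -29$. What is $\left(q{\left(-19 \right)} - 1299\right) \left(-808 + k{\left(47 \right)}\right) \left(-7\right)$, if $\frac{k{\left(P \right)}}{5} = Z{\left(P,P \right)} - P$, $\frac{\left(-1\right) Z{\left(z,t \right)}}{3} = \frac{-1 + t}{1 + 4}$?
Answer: $-10978576$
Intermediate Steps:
$Z{\left(z,t \right)} = \frac{3}{5} - \frac{3 t}{5}$ ($Z{\left(z,t \right)} = - 3 \frac{-1 + t}{1 + 4} = - 3 \frac{-1 + t}{5} = - 3 \left(-1 + t\right) \frac{1}{5} = - 3 \left(- \frac{1}{5} + \frac{t}{5}\right) = \frac{3}{5} - \frac{3 t}{5}$)
$k{\left(P \right)} = 3 - 8 P$ ($k{\left(P \right)} = 5 \left(\left(\frac{3}{5} - \frac{3 P}{5}\right) - P\right) = 5 \left(\frac{3}{5} - \frac{8 P}{5}\right) = 3 - 8 P$)
$\left(q{\left(-19 \right)} - 1299\right) \left(-808 + k{\left(47 \right)}\right) \left(-7\right) = \left(-29 - 1299\right) \left(-808 + \left(3 - 376\right)\right) \left(-7\right) = - 1328 \left(-808 + \left(3 - 376\right)\right) \left(-7\right) = - 1328 \left(-808 - 373\right) \left(-7\right) = \left(-1328\right) \left(-1181\right) \left(-7\right) = 1568368 \left(-7\right) = -10978576$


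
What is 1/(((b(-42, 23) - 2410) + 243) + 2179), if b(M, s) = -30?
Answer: -1/18 ≈ -0.055556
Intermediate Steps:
1/(((b(-42, 23) - 2410) + 243) + 2179) = 1/(((-30 - 2410) + 243) + 2179) = 1/((-2440 + 243) + 2179) = 1/(-2197 + 2179) = 1/(-18) = -1/18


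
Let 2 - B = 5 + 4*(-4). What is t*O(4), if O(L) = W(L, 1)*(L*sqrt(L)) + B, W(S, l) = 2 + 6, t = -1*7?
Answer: -539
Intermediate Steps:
t = -7
W(S, l) = 8
B = 13 (B = 2 - (5 + 4*(-4)) = 2 - (5 - 16) = 2 - 1*(-11) = 2 + 11 = 13)
O(L) = 13 + 8*L**(3/2) (O(L) = 8*(L*sqrt(L)) + 13 = 8*L**(3/2) + 13 = 13 + 8*L**(3/2))
t*O(4) = -7*(13 + 8*4**(3/2)) = -7*(13 + 8*8) = -7*(13 + 64) = -7*77 = -539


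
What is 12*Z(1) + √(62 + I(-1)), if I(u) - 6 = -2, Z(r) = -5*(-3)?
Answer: 180 + √66 ≈ 188.12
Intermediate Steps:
Z(r) = 15
I(u) = 4 (I(u) = 6 - 2 = 4)
12*Z(1) + √(62 + I(-1)) = 12*15 + √(62 + 4) = 180 + √66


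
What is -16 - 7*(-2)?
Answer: -2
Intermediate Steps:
-16 - 7*(-2) = -16 + 14 = -2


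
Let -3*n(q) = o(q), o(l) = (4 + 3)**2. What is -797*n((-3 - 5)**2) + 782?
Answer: 41399/3 ≈ 13800.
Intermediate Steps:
o(l) = 49 (o(l) = 7**2 = 49)
n(q) = -49/3 (n(q) = -1/3*49 = -49/3)
-797*n((-3 - 5)**2) + 782 = -797*(-49/3) + 782 = 39053/3 + 782 = 41399/3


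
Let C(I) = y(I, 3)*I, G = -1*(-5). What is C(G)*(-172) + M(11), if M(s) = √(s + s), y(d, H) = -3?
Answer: 2580 + √22 ≈ 2584.7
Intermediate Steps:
G = 5
M(s) = √2*√s (M(s) = √(2*s) = √2*√s)
C(I) = -3*I
C(G)*(-172) + M(11) = -3*5*(-172) + √2*√11 = -15*(-172) + √22 = 2580 + √22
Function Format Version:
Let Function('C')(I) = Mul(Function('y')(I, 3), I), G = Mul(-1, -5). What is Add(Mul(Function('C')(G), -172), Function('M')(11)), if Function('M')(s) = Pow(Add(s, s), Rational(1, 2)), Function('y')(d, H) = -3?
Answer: Add(2580, Pow(22, Rational(1, 2))) ≈ 2584.7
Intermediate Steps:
G = 5
Function('M')(s) = Mul(Pow(2, Rational(1, 2)), Pow(s, Rational(1, 2))) (Function('M')(s) = Pow(Mul(2, s), Rational(1, 2)) = Mul(Pow(2, Rational(1, 2)), Pow(s, Rational(1, 2))))
Function('C')(I) = Mul(-3, I)
Add(Mul(Function('C')(G), -172), Function('M')(11)) = Add(Mul(Mul(-3, 5), -172), Mul(Pow(2, Rational(1, 2)), Pow(11, Rational(1, 2)))) = Add(Mul(-15, -172), Pow(22, Rational(1, 2))) = Add(2580, Pow(22, Rational(1, 2)))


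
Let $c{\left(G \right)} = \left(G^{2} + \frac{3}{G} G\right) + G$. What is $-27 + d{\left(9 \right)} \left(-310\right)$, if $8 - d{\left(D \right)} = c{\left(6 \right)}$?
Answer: $11443$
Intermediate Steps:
$c{\left(G \right)} = 3 + G + G^{2}$ ($c{\left(G \right)} = \left(G^{2} + 3\right) + G = \left(3 + G^{2}\right) + G = 3 + G + G^{2}$)
$d{\left(D \right)} = -37$ ($d{\left(D \right)} = 8 - \left(3 + 6 + 6^{2}\right) = 8 - \left(3 + 6 + 36\right) = 8 - 45 = -37$)
$-27 + d{\left(9 \right)} \left(-310\right) = -27 - -11470 = -27 + 11470 = 11443$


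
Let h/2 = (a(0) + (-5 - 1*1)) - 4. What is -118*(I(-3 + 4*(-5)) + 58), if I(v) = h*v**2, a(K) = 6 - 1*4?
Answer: 991908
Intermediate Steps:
a(K) = 2 (a(K) = 6 - 4 = 2)
h = -16 (h = 2*((2 + (-5 - 1*1)) - 4) = 2*((2 + (-5 - 1)) - 4) = 2*((2 - 6) - 4) = 2*(-4 - 4) = 2*(-8) = -16)
I(v) = -16*v**2
-118*(I(-3 + 4*(-5)) + 58) = -118*(-16*(-3 + 4*(-5))**2 + 58) = -118*(-16*(-3 - 20)**2 + 58) = -118*(-16*(-23)**2 + 58) = -118*(-16*529 + 58) = -118*(-8464 + 58) = -118*(-8406) = 991908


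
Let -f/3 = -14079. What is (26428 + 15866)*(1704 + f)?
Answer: 1858440654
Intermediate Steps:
f = 42237 (f = -3*(-14079) = 42237)
(26428 + 15866)*(1704 + f) = (26428 + 15866)*(1704 + 42237) = 42294*43941 = 1858440654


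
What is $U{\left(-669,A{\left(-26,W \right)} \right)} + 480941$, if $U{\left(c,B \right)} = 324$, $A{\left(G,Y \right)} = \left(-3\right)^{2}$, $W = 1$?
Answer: $481265$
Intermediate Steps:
$A{\left(G,Y \right)} = 9$
$U{\left(-669,A{\left(-26,W \right)} \right)} + 480941 = 324 + 480941 = 481265$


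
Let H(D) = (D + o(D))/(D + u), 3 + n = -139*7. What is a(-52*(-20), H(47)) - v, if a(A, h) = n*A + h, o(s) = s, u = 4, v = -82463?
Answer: -47561333/51 ≈ -9.3258e+5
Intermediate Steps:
n = -976 (n = -3 - 139*7 = -3 - 973 = -976)
H(D) = 2*D/(4 + D) (H(D) = (D + D)/(D + 4) = (2*D)/(4 + D) = 2*D/(4 + D))
a(A, h) = h - 976*A (a(A, h) = -976*A + h = h - 976*A)
a(-52*(-20), H(47)) - v = (2*47/(4 + 47) - (-50752)*(-20)) - 1*(-82463) = (2*47/51 - 976*1040) + 82463 = (2*47*(1/51) - 1015040) + 82463 = (94/51 - 1015040) + 82463 = -51766946/51 + 82463 = -47561333/51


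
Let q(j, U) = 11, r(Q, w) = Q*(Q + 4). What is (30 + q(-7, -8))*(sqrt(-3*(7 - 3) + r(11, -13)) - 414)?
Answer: -16974 + 123*sqrt(17) ≈ -16467.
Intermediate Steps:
r(Q, w) = Q*(4 + Q)
(30 + q(-7, -8))*(sqrt(-3*(7 - 3) + r(11, -13)) - 414) = (30 + 11)*(sqrt(-3*(7 - 3) + 11*(4 + 11)) - 414) = 41*(sqrt(-3*4 + 11*15) - 414) = 41*(sqrt(-12 + 165) - 414) = 41*(sqrt(153) - 414) = 41*(3*sqrt(17) - 414) = 41*(-414 + 3*sqrt(17)) = -16974 + 123*sqrt(17)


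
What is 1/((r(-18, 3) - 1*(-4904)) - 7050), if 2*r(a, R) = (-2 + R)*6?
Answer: -1/2143 ≈ -0.00046664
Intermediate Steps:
r(a, R) = -6 + 3*R (r(a, R) = ((-2 + R)*6)/2 = (-12 + 6*R)/2 = -6 + 3*R)
1/((r(-18, 3) - 1*(-4904)) - 7050) = 1/(((-6 + 3*3) - 1*(-4904)) - 7050) = 1/(((-6 + 9) + 4904) - 7050) = 1/((3 + 4904) - 7050) = 1/(4907 - 7050) = 1/(-2143) = -1/2143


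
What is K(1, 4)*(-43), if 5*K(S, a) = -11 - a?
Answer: 129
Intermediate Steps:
K(S, a) = -11/5 - a/5 (K(S, a) = (-11 - a)/5 = -11/5 - a/5)
K(1, 4)*(-43) = (-11/5 - ⅕*4)*(-43) = (-11/5 - ⅘)*(-43) = -3*(-43) = 129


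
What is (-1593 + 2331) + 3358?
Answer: 4096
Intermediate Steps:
(-1593 + 2331) + 3358 = 738 + 3358 = 4096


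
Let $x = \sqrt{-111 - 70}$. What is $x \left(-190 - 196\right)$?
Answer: $- 386 i \sqrt{181} \approx - 5193.1 i$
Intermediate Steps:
$x = i \sqrt{181}$ ($x = \sqrt{-181} = i \sqrt{181} \approx 13.454 i$)
$x \left(-190 - 196\right) = i \sqrt{181} \left(-190 - 196\right) = i \sqrt{181} \left(-386\right) = - 386 i \sqrt{181}$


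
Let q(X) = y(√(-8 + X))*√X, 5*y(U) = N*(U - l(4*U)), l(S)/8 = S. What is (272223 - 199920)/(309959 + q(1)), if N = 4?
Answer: 50934012675/218351331787 + 4075260*I*√7/218351331787 ≈ 0.23327 + 4.938e-5*I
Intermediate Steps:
l(S) = 8*S
y(U) = -124*U/5 (y(U) = (4*(U - 8*4*U))/5 = (4*(U - 32*U))/5 = (4*(-31*U))/5 = (-124*U)/5 = -124*U/5)
q(X) = -124*√X*√(-8 + X)/5 (q(X) = (-124*√(-8 + X)/5)*√X = -124*√X*√(-8 + X)/5)
(272223 - 199920)/(309959 + q(1)) = (272223 - 199920)/(309959 - 124*√1*√(-8 + 1)/5) = 72303/(309959 - 124/5*1*√(-7)) = 72303/(309959 - 124/5*1*I*√7) = 72303/(309959 - 124*I*√7/5)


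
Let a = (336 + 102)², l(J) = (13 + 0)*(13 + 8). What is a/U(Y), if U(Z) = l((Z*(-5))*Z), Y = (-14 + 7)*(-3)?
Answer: 63948/91 ≈ 702.73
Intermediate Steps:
l(J) = 273 (l(J) = 13*21 = 273)
Y = 21 (Y = -7*(-3) = 21)
U(Z) = 273
a = 191844 (a = 438² = 191844)
a/U(Y) = 191844/273 = 191844*(1/273) = 63948/91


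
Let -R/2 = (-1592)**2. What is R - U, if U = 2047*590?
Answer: -6276658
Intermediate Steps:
R = -5068928 (R = -2*(-1592)**2 = -2*2534464 = -5068928)
U = 1207730
R - U = -5068928 - 1*1207730 = -5068928 - 1207730 = -6276658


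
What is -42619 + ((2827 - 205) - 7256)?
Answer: -47253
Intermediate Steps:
-42619 + ((2827 - 205) - 7256) = -42619 + (2622 - 7256) = -42619 - 4634 = -47253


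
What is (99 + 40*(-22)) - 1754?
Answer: -2535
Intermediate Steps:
(99 + 40*(-22)) - 1754 = (99 - 880) - 1754 = -781 - 1754 = -2535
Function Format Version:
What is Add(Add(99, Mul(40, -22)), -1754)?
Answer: -2535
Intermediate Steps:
Add(Add(99, Mul(40, -22)), -1754) = Add(Add(99, -880), -1754) = Add(-781, -1754) = -2535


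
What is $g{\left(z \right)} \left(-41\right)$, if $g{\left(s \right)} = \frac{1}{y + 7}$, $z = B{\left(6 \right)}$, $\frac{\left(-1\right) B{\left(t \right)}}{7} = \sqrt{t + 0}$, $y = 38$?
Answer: $- \frac{41}{45} \approx -0.91111$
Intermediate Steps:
$B{\left(t \right)} = - 7 \sqrt{t}$ ($B{\left(t \right)} = - 7 \sqrt{t + 0} = - 7 \sqrt{t}$)
$z = - 7 \sqrt{6} \approx -17.146$
$g{\left(s \right)} = \frac{1}{45}$ ($g{\left(s \right)} = \frac{1}{38 + 7} = \frac{1}{45}$)
$g{\left(z \right)} \left(-41\right) = \frac{1}{45} \left(-41\right) = - \frac{41}{45}$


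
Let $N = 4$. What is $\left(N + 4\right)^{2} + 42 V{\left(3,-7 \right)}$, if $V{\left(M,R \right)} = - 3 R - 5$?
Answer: $736$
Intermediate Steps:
$V{\left(M,R \right)} = -5 - 3 R$
$\left(N + 4\right)^{2} + 42 V{\left(3,-7 \right)} = \left(4 + 4\right)^{2} + 42 \left(-5 - -21\right) = 8^{2} + 42 \left(-5 + 21\right) = 64 + 42 \cdot 16 = 64 + 672 = 736$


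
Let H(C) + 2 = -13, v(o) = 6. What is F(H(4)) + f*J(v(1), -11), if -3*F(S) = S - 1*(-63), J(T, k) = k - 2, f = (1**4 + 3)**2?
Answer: -224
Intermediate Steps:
f = 16 (f = (1 + 3)**2 = 4**2 = 16)
H(C) = -15 (H(C) = -2 - 13 = -15)
J(T, k) = -2 + k
F(S) = -21 - S/3 (F(S) = -(S - 1*(-63))/3 = -(S + 63)/3 = -(63 + S)/3 = -21 - S/3)
F(H(4)) + f*J(v(1), -11) = (-21 - 1/3*(-15)) + 16*(-2 - 11) = (-21 + 5) + 16*(-13) = -16 - 208 = -224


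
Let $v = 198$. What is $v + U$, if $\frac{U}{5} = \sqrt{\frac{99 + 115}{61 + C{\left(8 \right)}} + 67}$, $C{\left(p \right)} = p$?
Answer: $198 + \frac{5 \sqrt{333753}}{69} \approx 239.86$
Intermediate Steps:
$U = \frac{5 \sqrt{333753}}{69}$ ($U = 5 \sqrt{\frac{99 + 115}{61 + 8} + 67} = 5 \sqrt{\frac{214}{69} + 67} = 5 \sqrt{\frac{4837}{69}} = 5 \frac{\sqrt{333753}}{69} = \frac{5 \sqrt{333753}}{69} \approx 41.863$)
$v + U = 198 + \frac{5 \sqrt{333753}}{69}$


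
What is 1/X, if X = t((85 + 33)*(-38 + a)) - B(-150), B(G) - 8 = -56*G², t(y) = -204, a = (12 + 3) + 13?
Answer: 1/1259788 ≈ 7.9378e-7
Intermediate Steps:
a = 28 (a = 15 + 13 = 28)
B(G) = 8 - 56*G²
X = 1259788 (X = -204 - (8 - 56*(-150)²) = -204 - (8 - 56*22500) = -204 - (8 - 1260000) = -204 - 1*(-1259992) = -204 + 1259992 = 1259788)
1/X = 1/1259788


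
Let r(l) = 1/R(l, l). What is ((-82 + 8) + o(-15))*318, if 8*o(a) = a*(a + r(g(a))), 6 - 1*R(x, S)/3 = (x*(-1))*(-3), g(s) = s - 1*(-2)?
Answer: -43778/3 ≈ -14593.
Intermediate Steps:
g(s) = 2 + s (g(s) = s + 2 = 2 + s)
R(x, S) = 18 - 9*x (R(x, S) = 18 - 3*x*(-1)*(-3) = 18 - 3*(-x)*(-3) = 18 - 9*x)
r(l) = 1/(18 - 9*l)
o(a) = a*(a - 1/(9*a))/8 (o(a) = (a*(a - 1/(-18 + 9*(2 + a))))/8 = (a*(a - 1/(-18 + (18 + 9*a))))/8 = (a*(a - 1/(9*a)))/8 = a*(a - 1/(9*a))/8)
((-82 + 8) + o(-15))*318 = ((-82 + 8) + (-1/72 + (⅛)*(-15)²))*318 = (-74 + (-1/72 + (⅛)*225))*318 = (-74 + (-1/72 + 225/8))*318 = (-74 + 253/9)*318 = -413/9*318 = -43778/3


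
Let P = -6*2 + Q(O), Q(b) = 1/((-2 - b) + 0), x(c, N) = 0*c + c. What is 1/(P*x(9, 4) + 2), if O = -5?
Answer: -1/103 ≈ -0.0097087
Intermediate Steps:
x(c, N) = c (x(c, N) = 0 + c = c)
Q(b) = 1/(-2 - b)
P = -35/3 (P = -6*2 - 1/(2 - 5) = -12 - 1/(-3) = -12 - 1*(-1/3) = -12 + 1/3 = -35/3 ≈ -11.667)
1/(P*x(9, 4) + 2) = 1/(-35/3*9 + 2) = 1/(-105 + 2) = 1/(-103) = -1/103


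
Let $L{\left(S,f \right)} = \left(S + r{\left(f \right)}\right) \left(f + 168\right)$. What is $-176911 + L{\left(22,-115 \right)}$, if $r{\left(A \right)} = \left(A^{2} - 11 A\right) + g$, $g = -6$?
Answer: $591907$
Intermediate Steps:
$r{\left(A \right)} = -6 + A^{2} - 11 A$ ($r{\left(A \right)} = \left(A^{2} - 11 A\right) - 6 = -6 + A^{2} - 11 A$)
$L{\left(S,f \right)} = \left(168 + f\right) \left(-6 + S + f^{2} - 11 f\right)$ ($L{\left(S,f \right)} = \left(S - \left(6 - f^{2} + 11 f\right)\right) \left(f + 168\right) = \left(-6 + S + f^{2} - 11 f\right) \left(168 + f\right) = \left(168 + f\right) \left(-6 + S + f^{2} - 11 f\right)$)
$-176911 + L{\left(22,-115 \right)} = -176911 + \left(-1008 + \left(-115\right)^{3} - -213210 + 157 \left(-115\right)^{2} + 168 \cdot 22 + 22 \left(-115\right)\right) = -176911 + \left(-1008 - 1520875 + 213210 + 157 \cdot 13225 + 3696 - 2530\right) = -176911 + \left(-1008 - 1520875 + 213210 + 2076325 + 3696 - 2530\right) = -176911 + 768818 = 591907$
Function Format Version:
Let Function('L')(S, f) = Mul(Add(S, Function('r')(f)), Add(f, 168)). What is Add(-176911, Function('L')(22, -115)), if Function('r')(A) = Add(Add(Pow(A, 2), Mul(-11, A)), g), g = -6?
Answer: 591907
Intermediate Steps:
Function('r')(A) = Add(-6, Pow(A, 2), Mul(-11, A)) (Function('r')(A) = Add(Add(Pow(A, 2), Mul(-11, A)), -6) = Add(-6, Pow(A, 2), Mul(-11, A)))
Function('L')(S, f) = Mul(Add(168, f), Add(-6, S, Pow(f, 2), Mul(-11, f))) (Function('L')(S, f) = Mul(Add(S, Add(-6, Pow(f, 2), Mul(-11, f))), Add(f, 168)) = Mul(Add(-6, S, Pow(f, 2), Mul(-11, f)), Add(168, f)) = Mul(Add(168, f), Add(-6, S, Pow(f, 2), Mul(-11, f))))
Add(-176911, Function('L')(22, -115)) = Add(-176911, Add(-1008, Pow(-115, 3), Mul(-1854, -115), Mul(157, Pow(-115, 2)), Mul(168, 22), Mul(22, -115))) = Add(-176911, Add(-1008, -1520875, 213210, Mul(157, 13225), 3696, -2530)) = Add(-176911, Add(-1008, -1520875, 213210, 2076325, 3696, -2530)) = Add(-176911, 768818) = 591907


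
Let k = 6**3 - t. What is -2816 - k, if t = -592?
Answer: -3624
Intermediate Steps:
k = 808 (k = 6**3 - 1*(-592) = 216 + 592 = 808)
-2816 - k = -2816 - 1*808 = -2816 - 808 = -3624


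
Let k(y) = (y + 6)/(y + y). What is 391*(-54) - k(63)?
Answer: -886811/42 ≈ -21115.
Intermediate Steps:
k(y) = (6 + y)/(2*y) (k(y) = (6 + y)/((2*y)) = (6 + y)*(1/(2*y)) = (6 + y)/(2*y))
391*(-54) - k(63) = 391*(-54) - (6 + 63)/(2*63) = -21114 - 69/(2*63) = -21114 - 1*23/42 = -21114 - 23/42 = -886811/42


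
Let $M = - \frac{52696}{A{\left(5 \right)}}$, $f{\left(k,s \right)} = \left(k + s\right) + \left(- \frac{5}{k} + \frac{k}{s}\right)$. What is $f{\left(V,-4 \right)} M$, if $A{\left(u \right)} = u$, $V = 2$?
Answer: $52696$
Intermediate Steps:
$f{\left(k,s \right)} = k + s - \frac{5}{k} + \frac{k}{s}$
$M = - \frac{52696}{5} \approx -10539.0$
$f{\left(V,-4 \right)} M = \left(2 - 4 - \frac{5}{2} + \frac{2}{-4}\right) \left(- \frac{52696}{5}\right) = \left(2 - 4 - \frac{5}{2} + 2 \left(- \frac{1}{4}\right)\right) \left(- \frac{52696}{5}\right) = \left(2 - 4 - \frac{5}{2} - \frac{1}{2}\right) \left(- \frac{52696}{5}\right) = \left(-5\right) \left(- \frac{52696}{5}\right) = 52696$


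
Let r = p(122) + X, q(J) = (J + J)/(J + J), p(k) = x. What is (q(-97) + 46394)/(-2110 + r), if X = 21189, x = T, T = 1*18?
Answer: 46395/19097 ≈ 2.4294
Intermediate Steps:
T = 18
x = 18
p(k) = 18
q(J) = 1 (q(J) = (2*J)/((2*J)) = (2*J)*(1/(2*J)) = 1)
r = 21207 (r = 18 + 21189 = 21207)
(q(-97) + 46394)/(-2110 + r) = (1 + 46394)/(-2110 + 21207) = 46395/19097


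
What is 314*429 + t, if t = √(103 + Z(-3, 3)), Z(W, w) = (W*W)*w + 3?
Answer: 134706 + √133 ≈ 1.3472e+5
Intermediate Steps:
Z(W, w) = 3 + w*W² (Z(W, w) = W²*w + 3 = w*W² + 3 = 3 + w*W²)
t = √133 (t = √(103 + (3 + 3*(-3)²)) = √(103 + (3 + 3*9)) = √(103 + (3 + 27)) = √(103 + 30) = √133 ≈ 11.533)
314*429 + t = 314*429 + √133 = 134706 + √133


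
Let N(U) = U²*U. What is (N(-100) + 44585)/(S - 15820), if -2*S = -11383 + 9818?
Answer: 382166/6015 ≈ 63.536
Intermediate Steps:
S = 1565/2 (S = -(-11383 + 9818)/2 = -½*(-1565) = 1565/2 ≈ 782.50)
N(U) = U³
(N(-100) + 44585)/(S - 15820) = ((-100)³ + 44585)/(1565/2 - 15820) = (-1000000 + 44585)/(-30075/2) = -955415*(-2/30075) = 382166/6015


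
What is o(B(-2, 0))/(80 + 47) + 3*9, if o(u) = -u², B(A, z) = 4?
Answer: 3413/127 ≈ 26.874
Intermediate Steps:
o(B(-2, 0))/(80 + 47) + 3*9 = (-1*4²)/(80 + 47) + 3*9 = -1*16/127 + 27 = -16*1/127 + 27 = -16/127 + 27 = 3413/127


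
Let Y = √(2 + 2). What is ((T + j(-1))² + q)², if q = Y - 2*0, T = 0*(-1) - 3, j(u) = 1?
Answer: 36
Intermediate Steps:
T = -3 (T = 0 - 3 = -3)
Y = 2 (Y = √4 = 2)
q = 2 (q = 2 - 2*0 = 2 + 0 = 2)
((T + j(-1))² + q)² = ((-3 + 1)² + 2)² = ((-2)² + 2)² = (4 + 2)² = 6² = 36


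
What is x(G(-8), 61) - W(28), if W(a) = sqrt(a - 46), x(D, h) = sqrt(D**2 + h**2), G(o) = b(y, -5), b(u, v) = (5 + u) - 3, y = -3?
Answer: sqrt(3722) - 3*I*sqrt(2) ≈ 61.008 - 4.2426*I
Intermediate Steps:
b(u, v) = 2 + u
G(o) = -1 (G(o) = 2 - 3 = -1)
W(a) = sqrt(-46 + a)
x(G(-8), 61) - W(28) = sqrt((-1)**2 + 61**2) - sqrt(-46 + 28) = sqrt(1 + 3721) - sqrt(-18) = sqrt(3722) - 3*I*sqrt(2)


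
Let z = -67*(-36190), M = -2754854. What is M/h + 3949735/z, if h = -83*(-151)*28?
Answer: -18906144051/3038914109 ≈ -6.2214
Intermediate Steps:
h = 350924 (h = 12533*28 = 350924)
z = 2424730
M/h + 3949735/z = -2754854/350924 + 3949735/2424730 = -2754854*1/350924 + 3949735*(1/2424730) = -1377427/175462 + 789947/484946 = -18906144051/3038914109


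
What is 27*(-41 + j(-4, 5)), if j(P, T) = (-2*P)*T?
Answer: -27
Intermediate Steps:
j(P, T) = -2*P*T
27*(-41 + j(-4, 5)) = 27*(-41 - 2*(-4)*5) = 27*(-41 + 40) = 27*(-1) = -27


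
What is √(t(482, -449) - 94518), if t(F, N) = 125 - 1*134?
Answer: 9*I*√1167 ≈ 307.45*I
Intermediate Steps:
t(F, N) = -9 (t(F, N) = 125 - 134 = -9)
√(t(482, -449) - 94518) = √(-9 - 94518) = √(-94527) = 9*I*√1167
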